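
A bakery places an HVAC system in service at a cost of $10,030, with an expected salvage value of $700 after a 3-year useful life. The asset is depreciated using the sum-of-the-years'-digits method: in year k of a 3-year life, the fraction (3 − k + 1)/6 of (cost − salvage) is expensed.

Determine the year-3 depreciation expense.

Depreciable base = $10,030 − $700 = $9,330.
Sum of the years' digits = 3+2+1 = 6.
Year 1: $9,330 × 3/6 = $4,665. Book value $5,365.
Year 2: $9,330 × 2/6 = $3,110. Book value $2,255.
Year 3: $9,330 × 1/6 = $1,555. Book value $700.

$1,555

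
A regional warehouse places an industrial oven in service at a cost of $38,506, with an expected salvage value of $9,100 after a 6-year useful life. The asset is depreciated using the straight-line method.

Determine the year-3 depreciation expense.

Depreciable base = $38,506 − $9,100 = $29,406.
Annual expense = $29,406 / 6 = $4,901.

$4,901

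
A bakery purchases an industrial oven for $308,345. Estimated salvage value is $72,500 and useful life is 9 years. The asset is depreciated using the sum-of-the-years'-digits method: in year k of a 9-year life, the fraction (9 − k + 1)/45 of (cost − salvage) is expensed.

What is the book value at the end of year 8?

Depreciable base = $308,345 − $72,500 = $235,845.
Sum of the years' digits = 9+8+7+6+5+4+3+2+1 = 45.
Year 1: $235,845 × 9/45 = $47,169. Book value $261,176.
Year 2: $235,845 × 8/45 = $41,928. Book value $219,248.
Year 3: $235,845 × 7/45 = $36,687. Book value $182,561.
Year 4: $235,845 × 6/45 = $31,446. Book value $151,115.
Year 5: $235,845 × 5/45 = $26,205. Book value $124,910.
Year 6: $235,845 × 4/45 = $20,964. Book value $103,946.
Year 7: $235,845 × 3/45 = $15,723. Book value $88,223.
Year 8: $235,845 × 2/45 = $10,482. Book value $77,741.

$77,741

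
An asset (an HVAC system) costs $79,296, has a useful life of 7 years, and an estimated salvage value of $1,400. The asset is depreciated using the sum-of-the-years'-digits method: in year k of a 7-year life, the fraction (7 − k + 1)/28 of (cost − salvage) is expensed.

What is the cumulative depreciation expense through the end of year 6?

Depreciable base = $79,296 − $1,400 = $77,896.
Sum of the years' digits = 7+6+5+4+3+2+1 = 28.
Year 1: $77,896 × 7/28 = $19,474. Book value $59,822.
Year 2: $77,896 × 6/28 = $16,692. Book value $43,130.
Year 3: $77,896 × 5/28 = $13,910. Book value $29,220.
Year 4: $77,896 × 4/28 = $11,128. Book value $18,092.
Year 5: $77,896 × 3/28 = $8,346. Book value $9,746.
Year 6: $77,896 × 2/28 = $5,564. Book value $4,182.
Accumulated through year 6 = $79,296 − $4,182 = $75,114.

$75,114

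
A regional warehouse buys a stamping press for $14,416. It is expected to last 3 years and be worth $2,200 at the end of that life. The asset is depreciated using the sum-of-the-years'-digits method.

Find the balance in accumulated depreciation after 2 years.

Depreciable base = $14,416 − $2,200 = $12,216.
Sum of the years' digits = 3+2+1 = 6.
Year 1: $12,216 × 3/6 = $6,108. Book value $8,308.
Year 2: $12,216 × 2/6 = $4,072. Book value $4,236.
Accumulated through year 2 = $14,416 − $4,236 = $10,180.

$10,180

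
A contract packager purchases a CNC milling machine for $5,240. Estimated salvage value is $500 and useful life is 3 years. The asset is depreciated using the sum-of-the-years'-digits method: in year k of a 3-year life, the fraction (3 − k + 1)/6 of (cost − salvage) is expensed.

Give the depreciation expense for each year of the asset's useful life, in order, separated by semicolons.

Depreciable base = $5,240 − $500 = $4,740.
Sum of the years' digits = 3+2+1 = 6.
Year 1: $4,740 × 3/6 = $2,370. Book value $2,870.
Year 2: $4,740 × 2/6 = $1,580. Book value $1,290.
Year 3: $4,740 × 1/6 = $790. Book value $500.

$2,370; $1,580; $790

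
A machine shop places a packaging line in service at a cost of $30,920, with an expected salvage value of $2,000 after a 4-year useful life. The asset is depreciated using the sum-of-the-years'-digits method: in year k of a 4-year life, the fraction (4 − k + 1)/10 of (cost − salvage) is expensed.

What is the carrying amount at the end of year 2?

Depreciable base = $30,920 − $2,000 = $28,920.
Sum of the years' digits = 4+3+2+1 = 10.
Year 1: $28,920 × 4/10 = $11,568. Book value $19,352.
Year 2: $28,920 × 3/10 = $8,676. Book value $10,676.

$10,676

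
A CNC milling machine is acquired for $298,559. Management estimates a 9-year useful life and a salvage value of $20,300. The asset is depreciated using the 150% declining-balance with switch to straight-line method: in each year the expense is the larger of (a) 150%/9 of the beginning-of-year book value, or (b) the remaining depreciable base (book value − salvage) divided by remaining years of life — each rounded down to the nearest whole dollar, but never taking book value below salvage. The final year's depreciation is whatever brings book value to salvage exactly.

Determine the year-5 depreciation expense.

$24,736

Depreciable base = $298,559 − $20,300 = $278,259.
Year 1: DB = ⌊$298,559 × 150%/9⌋ = $49,759; SL = ⌊$278,259/9⌋ = $30,917 → take DB $49,759. Book value $248,800.
Year 2: DB = ⌊$248,800 × 150%/9⌋ = $41,466; SL = ⌊$228,500/8⌋ = $28,562 → take DB $41,466. Book value $207,334.
Year 3: DB = ⌊$207,334 × 150%/9⌋ = $34,555; SL = ⌊$187,034/7⌋ = $26,719 → take DB $34,555. Book value $172,779.
Year 4: DB = ⌊$172,779 × 150%/9⌋ = $28,796; SL = ⌊$152,479/6⌋ = $25,413 → take DB $28,796. Book value $143,983.
Year 5: DB = ⌊$143,983 × 150%/9⌋ = $23,997; SL = ⌊$123,683/5⌋ = $24,736 → take SL $24,736. Book value $119,247.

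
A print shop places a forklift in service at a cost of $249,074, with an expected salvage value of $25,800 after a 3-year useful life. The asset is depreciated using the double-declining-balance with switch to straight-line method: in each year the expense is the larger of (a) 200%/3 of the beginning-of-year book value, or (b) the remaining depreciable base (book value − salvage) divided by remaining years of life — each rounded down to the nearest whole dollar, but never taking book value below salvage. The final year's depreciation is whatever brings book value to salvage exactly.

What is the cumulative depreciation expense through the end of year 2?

$221,399

Depreciable base = $249,074 − $25,800 = $223,274.
Year 1: DB = ⌊$249,074 × 200%/3⌋ = $166,049; SL = ⌊$223,274/3⌋ = $74,424 → take DB $166,049. Book value $83,025.
Year 2: DB = ⌊$83,025 × 200%/3⌋ = $55,350; SL = ⌊$57,225/2⌋ = $28,612 → take DB $55,350. Book value $27,675.
Accumulated through year 2 = $249,074 − $27,675 = $221,399.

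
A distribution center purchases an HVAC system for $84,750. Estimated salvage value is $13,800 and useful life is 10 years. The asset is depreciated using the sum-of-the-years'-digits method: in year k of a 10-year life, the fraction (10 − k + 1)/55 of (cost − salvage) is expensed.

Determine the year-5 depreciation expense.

Depreciable base = $84,750 − $13,800 = $70,950.
Sum of the years' digits = 10+9+8+7+6+5+4+3+2+1 = 55.
Year 1: $70,950 × 10/55 = $12,900. Book value $71,850.
Year 2: $70,950 × 9/55 = $11,610. Book value $60,240.
Year 3: $70,950 × 8/55 = $10,320. Book value $49,920.
Year 4: $70,950 × 7/55 = $9,030. Book value $40,890.
Year 5: $70,950 × 6/55 = $7,740. Book value $33,150.

$7,740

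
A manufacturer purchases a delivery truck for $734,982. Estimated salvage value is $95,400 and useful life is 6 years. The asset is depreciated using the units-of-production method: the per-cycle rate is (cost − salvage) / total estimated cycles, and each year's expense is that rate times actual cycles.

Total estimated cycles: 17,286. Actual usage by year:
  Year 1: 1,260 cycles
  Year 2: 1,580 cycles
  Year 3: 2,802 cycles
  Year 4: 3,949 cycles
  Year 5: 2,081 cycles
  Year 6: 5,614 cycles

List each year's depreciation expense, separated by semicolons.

$46,620; $58,460; $103,674; $146,113; $76,997; $207,718

Depreciable base = $734,982 − $95,400 = $639,582.
Rate = $639,582 / 17,286 cycles = $37 per cycle.
Year 1: 1,260 × $37 = $46,620. Book value $688,362.
Year 2: 1,580 × $37 = $58,460. Book value $629,902.
Year 3: 2,802 × $37 = $103,674. Book value $526,228.
Year 4: 3,949 × $37 = $146,113. Book value $380,115.
Year 5: 2,081 × $37 = $76,997. Book value $303,118.
Year 6: 5,614 × $37 = $207,718. Book value $95,400.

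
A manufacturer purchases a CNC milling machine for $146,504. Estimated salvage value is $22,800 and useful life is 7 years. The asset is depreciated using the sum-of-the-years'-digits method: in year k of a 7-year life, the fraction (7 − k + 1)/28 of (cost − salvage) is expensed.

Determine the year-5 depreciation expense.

$13,254

Depreciable base = $146,504 − $22,800 = $123,704.
Sum of the years' digits = 7+6+5+4+3+2+1 = 28.
Year 1: $123,704 × 7/28 = $30,926. Book value $115,578.
Year 2: $123,704 × 6/28 = $26,508. Book value $89,070.
Year 3: $123,704 × 5/28 = $22,090. Book value $66,980.
Year 4: $123,704 × 4/28 = $17,672. Book value $49,308.
Year 5: $123,704 × 3/28 = $13,254. Book value $36,054.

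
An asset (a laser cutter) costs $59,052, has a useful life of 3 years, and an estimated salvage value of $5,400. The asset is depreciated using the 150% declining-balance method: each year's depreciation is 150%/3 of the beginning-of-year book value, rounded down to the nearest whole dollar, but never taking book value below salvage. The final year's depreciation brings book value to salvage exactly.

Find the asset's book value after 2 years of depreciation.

$14,763

Depreciable base = $59,052 − $5,400 = $53,652.
Year 1: ⌊$59,052 × 150%/3⌋ = $29,526. Book value $29,526.
Year 2: ⌊$29,526 × 150%/3⌋ = $14,763. Book value $14,763.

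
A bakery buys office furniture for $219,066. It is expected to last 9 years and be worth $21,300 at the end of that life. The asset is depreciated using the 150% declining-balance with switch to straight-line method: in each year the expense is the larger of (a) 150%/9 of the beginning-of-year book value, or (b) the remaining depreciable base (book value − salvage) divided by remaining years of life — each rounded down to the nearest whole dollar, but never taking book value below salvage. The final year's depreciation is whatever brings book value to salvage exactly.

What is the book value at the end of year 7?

$54,670

Depreciable base = $219,066 − $21,300 = $197,766.
Year 1: DB = ⌊$219,066 × 150%/9⌋ = $36,511; SL = ⌊$197,766/9⌋ = $21,974 → take DB $36,511. Book value $182,555.
Year 2: DB = ⌊$182,555 × 150%/9⌋ = $30,425; SL = ⌊$161,255/8⌋ = $20,156 → take DB $30,425. Book value $152,130.
Year 3: DB = ⌊$152,130 × 150%/9⌋ = $25,355; SL = ⌊$130,830/7⌋ = $18,690 → take DB $25,355. Book value $126,775.
Year 4: DB = ⌊$126,775 × 150%/9⌋ = $21,129; SL = ⌊$105,475/6⌋ = $17,579 → take DB $21,129. Book value $105,646.
Year 5: DB = ⌊$105,646 × 150%/9⌋ = $17,607; SL = ⌊$84,346/5⌋ = $16,869 → take DB $17,607. Book value $88,039.
Year 6: DB = ⌊$88,039 × 150%/9⌋ = $14,673; SL = ⌊$66,739/4⌋ = $16,684 → take SL $16,684. Book value $71,355.
Year 7: DB = ⌊$71,355 × 150%/9⌋ = $11,892; SL = ⌊$50,055/3⌋ = $16,685 → take SL $16,685. Book value $54,670.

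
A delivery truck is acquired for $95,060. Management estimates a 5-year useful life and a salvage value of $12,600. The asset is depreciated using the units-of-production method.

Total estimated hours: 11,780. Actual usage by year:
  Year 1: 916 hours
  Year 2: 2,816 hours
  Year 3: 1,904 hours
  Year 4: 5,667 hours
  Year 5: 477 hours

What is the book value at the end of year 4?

Depreciable base = $95,060 − $12,600 = $82,460.
Rate = $82,460 / 11,780 hours = $7 per hour.
Year 1: 916 × $7 = $6,412. Book value $88,648.
Year 2: 2,816 × $7 = $19,712. Book value $68,936.
Year 3: 1,904 × $7 = $13,328. Book value $55,608.
Year 4: 5,667 × $7 = $39,669. Book value $15,939.

$15,939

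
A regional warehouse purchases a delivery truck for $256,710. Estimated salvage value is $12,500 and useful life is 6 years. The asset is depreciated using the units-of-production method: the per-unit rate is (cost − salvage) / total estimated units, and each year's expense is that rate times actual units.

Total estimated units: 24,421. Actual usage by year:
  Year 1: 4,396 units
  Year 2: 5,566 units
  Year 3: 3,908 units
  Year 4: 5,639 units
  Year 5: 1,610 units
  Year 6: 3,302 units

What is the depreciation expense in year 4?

Depreciable base = $256,710 − $12,500 = $244,210.
Rate = $244,210 / 24,421 units = $10 per unit.
Year 1: 4,396 × $10 = $43,960. Book value $212,750.
Year 2: 5,566 × $10 = $55,660. Book value $157,090.
Year 3: 3,908 × $10 = $39,080. Book value $118,010.
Year 4: 5,639 × $10 = $56,390. Book value $61,620.

$56,390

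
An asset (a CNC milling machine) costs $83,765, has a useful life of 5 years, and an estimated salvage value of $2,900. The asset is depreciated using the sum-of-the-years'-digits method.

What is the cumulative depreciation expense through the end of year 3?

$64,692

Depreciable base = $83,765 − $2,900 = $80,865.
Sum of the years' digits = 5+4+3+2+1 = 15.
Year 1: $80,865 × 5/15 = $26,955. Book value $56,810.
Year 2: $80,865 × 4/15 = $21,564. Book value $35,246.
Year 3: $80,865 × 3/15 = $16,173. Book value $19,073.
Accumulated through year 3 = $83,765 − $19,073 = $64,692.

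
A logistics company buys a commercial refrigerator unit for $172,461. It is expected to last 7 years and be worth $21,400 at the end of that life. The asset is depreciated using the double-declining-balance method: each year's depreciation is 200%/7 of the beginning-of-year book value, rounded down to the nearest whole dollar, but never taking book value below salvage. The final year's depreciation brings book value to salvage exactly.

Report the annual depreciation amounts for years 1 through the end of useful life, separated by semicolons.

$49,274; $35,196; $25,140; $17,957; $12,826; $9,162; $1,506

Depreciable base = $172,461 − $21,400 = $151,061.
Year 1: ⌊$172,461 × 200%/7⌋ = $49,274. Book value $123,187.
Year 2: ⌊$123,187 × 200%/7⌋ = $35,196. Book value $87,991.
Year 3: ⌊$87,991 × 200%/7⌋ = $25,140. Book value $62,851.
Year 4: ⌊$62,851 × 200%/7⌋ = $17,957. Book value $44,894.
Year 5: ⌊$44,894 × 200%/7⌋ = $12,826. Book value $32,068.
Year 6: ⌊$32,068 × 200%/7⌋ = $9,162. Book value $22,906.
Year 7 (final): $22,906 − $21,400 = $1,506. Book value $21,400.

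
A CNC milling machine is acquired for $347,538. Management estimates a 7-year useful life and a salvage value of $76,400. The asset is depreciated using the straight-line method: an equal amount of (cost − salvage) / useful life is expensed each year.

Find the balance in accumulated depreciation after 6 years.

$232,404

Depreciable base = $347,538 − $76,400 = $271,138.
Annual expense = $271,138 / 7 = $38,734.
End of year 1: book value $308,804.
End of year 2: book value $270,070.
End of year 3: book value $231,336.
End of year 4: book value $192,602.
End of year 5: book value $153,868.
End of year 6: book value $115,134.
Accumulated through year 6 = $347,538 − $115,134 = $232,404.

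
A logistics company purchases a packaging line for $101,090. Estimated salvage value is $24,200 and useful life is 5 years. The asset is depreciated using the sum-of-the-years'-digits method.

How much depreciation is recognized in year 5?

Depreciable base = $101,090 − $24,200 = $76,890.
Sum of the years' digits = 5+4+3+2+1 = 15.
Year 1: $76,890 × 5/15 = $25,630. Book value $75,460.
Year 2: $76,890 × 4/15 = $20,504. Book value $54,956.
Year 3: $76,890 × 3/15 = $15,378. Book value $39,578.
Year 4: $76,890 × 2/15 = $10,252. Book value $29,326.
Year 5: $76,890 × 1/15 = $5,126. Book value $24,200.

$5,126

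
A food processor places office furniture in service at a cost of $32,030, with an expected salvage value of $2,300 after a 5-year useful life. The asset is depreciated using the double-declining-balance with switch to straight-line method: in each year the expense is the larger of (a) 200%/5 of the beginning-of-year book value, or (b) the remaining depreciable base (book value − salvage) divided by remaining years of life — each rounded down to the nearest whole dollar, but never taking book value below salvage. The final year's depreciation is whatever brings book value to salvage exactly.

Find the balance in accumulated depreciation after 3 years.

Depreciable base = $32,030 − $2,300 = $29,730.
Year 1: DB = ⌊$32,030 × 200%/5⌋ = $12,812; SL = ⌊$29,730/5⌋ = $5,946 → take DB $12,812. Book value $19,218.
Year 2: DB = ⌊$19,218 × 200%/5⌋ = $7,687; SL = ⌊$16,918/4⌋ = $4,229 → take DB $7,687. Book value $11,531.
Year 3: DB = ⌊$11,531 × 200%/5⌋ = $4,612; SL = ⌊$9,231/3⌋ = $3,077 → take DB $4,612. Book value $6,919.
Accumulated through year 3 = $32,030 − $6,919 = $25,111.

$25,111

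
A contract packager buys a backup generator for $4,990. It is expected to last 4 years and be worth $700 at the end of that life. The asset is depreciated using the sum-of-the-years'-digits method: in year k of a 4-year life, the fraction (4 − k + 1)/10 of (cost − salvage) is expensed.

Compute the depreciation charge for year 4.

$429

Depreciable base = $4,990 − $700 = $4,290.
Sum of the years' digits = 4+3+2+1 = 10.
Year 1: $4,290 × 4/10 = $1,716. Book value $3,274.
Year 2: $4,290 × 3/10 = $1,287. Book value $1,987.
Year 3: $4,290 × 2/10 = $858. Book value $1,129.
Year 4: $4,290 × 1/10 = $429. Book value $700.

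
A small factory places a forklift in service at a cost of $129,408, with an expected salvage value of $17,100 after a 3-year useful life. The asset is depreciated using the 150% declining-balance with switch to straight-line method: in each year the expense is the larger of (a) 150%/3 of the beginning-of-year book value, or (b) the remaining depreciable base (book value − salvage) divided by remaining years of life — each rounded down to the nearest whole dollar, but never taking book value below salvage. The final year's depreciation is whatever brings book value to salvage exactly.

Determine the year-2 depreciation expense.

Depreciable base = $129,408 − $17,100 = $112,308.
Year 1: DB = ⌊$129,408 × 150%/3⌋ = $64,704; SL = ⌊$112,308/3⌋ = $37,436 → take DB $64,704. Book value $64,704.
Year 2: DB = ⌊$64,704 × 150%/3⌋ = $32,352; SL = ⌊$47,604/2⌋ = $23,802 → take DB $32,352. Book value $32,352.

$32,352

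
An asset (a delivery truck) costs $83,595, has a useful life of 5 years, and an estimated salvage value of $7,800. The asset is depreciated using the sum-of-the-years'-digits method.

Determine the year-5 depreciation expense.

$5,053

Depreciable base = $83,595 − $7,800 = $75,795.
Sum of the years' digits = 5+4+3+2+1 = 15.
Year 1: $75,795 × 5/15 = $25,265. Book value $58,330.
Year 2: $75,795 × 4/15 = $20,212. Book value $38,118.
Year 3: $75,795 × 3/15 = $15,159. Book value $22,959.
Year 4: $75,795 × 2/15 = $10,106. Book value $12,853.
Year 5: $75,795 × 1/15 = $5,053. Book value $7,800.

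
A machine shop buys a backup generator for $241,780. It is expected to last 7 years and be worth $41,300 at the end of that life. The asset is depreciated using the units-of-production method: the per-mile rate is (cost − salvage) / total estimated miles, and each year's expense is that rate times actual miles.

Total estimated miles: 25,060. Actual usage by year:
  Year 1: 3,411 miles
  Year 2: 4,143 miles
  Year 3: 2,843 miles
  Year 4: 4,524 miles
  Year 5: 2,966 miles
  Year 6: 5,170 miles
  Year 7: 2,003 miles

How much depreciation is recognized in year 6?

$41,360

Depreciable base = $241,780 − $41,300 = $200,480.
Rate = $200,480 / 25,060 miles = $8 per mile.
Year 1: 3,411 × $8 = $27,288. Book value $214,492.
Year 2: 4,143 × $8 = $33,144. Book value $181,348.
Year 3: 2,843 × $8 = $22,744. Book value $158,604.
Year 4: 4,524 × $8 = $36,192. Book value $122,412.
Year 5: 2,966 × $8 = $23,728. Book value $98,684.
Year 6: 5,170 × $8 = $41,360. Book value $57,324.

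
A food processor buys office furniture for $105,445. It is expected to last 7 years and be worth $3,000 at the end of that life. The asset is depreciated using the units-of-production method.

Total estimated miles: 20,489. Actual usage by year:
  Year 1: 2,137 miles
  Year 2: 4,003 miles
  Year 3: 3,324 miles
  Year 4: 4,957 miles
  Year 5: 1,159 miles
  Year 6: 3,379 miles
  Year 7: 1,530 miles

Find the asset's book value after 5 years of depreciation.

$27,545

Depreciable base = $105,445 − $3,000 = $102,445.
Rate = $102,445 / 20,489 miles = $5 per mile.
Year 1: 2,137 × $5 = $10,685. Book value $94,760.
Year 2: 4,003 × $5 = $20,015. Book value $74,745.
Year 3: 3,324 × $5 = $16,620. Book value $58,125.
Year 4: 4,957 × $5 = $24,785. Book value $33,340.
Year 5: 1,159 × $5 = $5,795. Book value $27,545.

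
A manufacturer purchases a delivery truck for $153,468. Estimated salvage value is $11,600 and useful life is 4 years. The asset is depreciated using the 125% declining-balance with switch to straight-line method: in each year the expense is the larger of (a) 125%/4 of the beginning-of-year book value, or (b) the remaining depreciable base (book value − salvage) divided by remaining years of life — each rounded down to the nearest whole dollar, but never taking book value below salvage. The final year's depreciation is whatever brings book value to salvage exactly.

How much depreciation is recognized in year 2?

$32,971

Depreciable base = $153,468 − $11,600 = $141,868.
Year 1: DB = ⌊$153,468 × 125%/4⌋ = $47,958; SL = ⌊$141,868/4⌋ = $35,467 → take DB $47,958. Book value $105,510.
Year 2: DB = ⌊$105,510 × 125%/4⌋ = $32,971; SL = ⌊$93,910/3⌋ = $31,303 → take DB $32,971. Book value $72,539.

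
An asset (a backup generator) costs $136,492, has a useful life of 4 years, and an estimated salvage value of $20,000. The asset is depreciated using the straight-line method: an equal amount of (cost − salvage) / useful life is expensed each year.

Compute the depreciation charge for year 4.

$29,123

Depreciable base = $136,492 − $20,000 = $116,492.
Annual expense = $116,492 / 4 = $29,123.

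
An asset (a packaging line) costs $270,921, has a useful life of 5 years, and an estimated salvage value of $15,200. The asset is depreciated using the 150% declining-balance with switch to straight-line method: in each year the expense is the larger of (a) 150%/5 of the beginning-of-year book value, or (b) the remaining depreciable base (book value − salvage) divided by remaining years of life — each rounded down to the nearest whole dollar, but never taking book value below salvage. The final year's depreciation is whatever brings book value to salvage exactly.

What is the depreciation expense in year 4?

Depreciable base = $270,921 − $15,200 = $255,721.
Year 1: DB = ⌊$270,921 × 150%/5⌋ = $81,276; SL = ⌊$255,721/5⌋ = $51,144 → take DB $81,276. Book value $189,645.
Year 2: DB = ⌊$189,645 × 150%/5⌋ = $56,893; SL = ⌊$174,445/4⌋ = $43,611 → take DB $56,893. Book value $132,752.
Year 3: DB = ⌊$132,752 × 150%/5⌋ = $39,825; SL = ⌊$117,552/3⌋ = $39,184 → take DB $39,825. Book value $92,927.
Year 4: DB = ⌊$92,927 × 150%/5⌋ = $27,878; SL = ⌊$77,727/2⌋ = $38,863 → take SL $38,863. Book value $54,064.

$38,863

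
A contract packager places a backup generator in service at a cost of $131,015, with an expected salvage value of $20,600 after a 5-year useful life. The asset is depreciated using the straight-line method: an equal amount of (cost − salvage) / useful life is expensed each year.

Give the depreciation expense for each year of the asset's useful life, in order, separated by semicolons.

Depreciable base = $131,015 − $20,600 = $110,415.
Annual expense = $110,415 / 5 = $22,083.
End of year 1: book value $108,932.
End of year 2: book value $86,849.
End of year 3: book value $64,766.
End of year 4: book value $42,683.
End of year 5: book value $20,600.

$22,083; $22,083; $22,083; $22,083; $22,083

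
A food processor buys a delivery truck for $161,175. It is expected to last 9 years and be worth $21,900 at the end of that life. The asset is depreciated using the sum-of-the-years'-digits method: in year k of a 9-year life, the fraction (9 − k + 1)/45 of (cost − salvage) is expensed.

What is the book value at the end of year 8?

$24,995

Depreciable base = $161,175 − $21,900 = $139,275.
Sum of the years' digits = 9+8+7+6+5+4+3+2+1 = 45.
Year 1: $139,275 × 9/45 = $27,855. Book value $133,320.
Year 2: $139,275 × 8/45 = $24,760. Book value $108,560.
Year 3: $139,275 × 7/45 = $21,665. Book value $86,895.
Year 4: $139,275 × 6/45 = $18,570. Book value $68,325.
Year 5: $139,275 × 5/45 = $15,475. Book value $52,850.
Year 6: $139,275 × 4/45 = $12,380. Book value $40,470.
Year 7: $139,275 × 3/45 = $9,285. Book value $31,185.
Year 8: $139,275 × 2/45 = $6,190. Book value $24,995.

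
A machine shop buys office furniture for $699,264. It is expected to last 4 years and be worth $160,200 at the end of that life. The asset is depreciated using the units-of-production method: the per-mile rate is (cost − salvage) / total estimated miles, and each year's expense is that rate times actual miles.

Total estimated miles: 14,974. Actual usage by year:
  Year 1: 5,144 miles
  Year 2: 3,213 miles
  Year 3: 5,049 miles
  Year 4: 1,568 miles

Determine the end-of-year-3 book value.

Depreciable base = $699,264 − $160,200 = $539,064.
Rate = $539,064 / 14,974 miles = $36 per mile.
Year 1: 5,144 × $36 = $185,184. Book value $514,080.
Year 2: 3,213 × $36 = $115,668. Book value $398,412.
Year 3: 5,049 × $36 = $181,764. Book value $216,648.

$216,648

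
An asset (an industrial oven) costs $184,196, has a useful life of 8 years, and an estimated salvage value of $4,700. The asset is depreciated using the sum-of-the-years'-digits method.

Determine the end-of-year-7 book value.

$9,686

Depreciable base = $184,196 − $4,700 = $179,496.
Sum of the years' digits = 8+7+6+5+4+3+2+1 = 36.
Year 1: $179,496 × 8/36 = $39,888. Book value $144,308.
Year 2: $179,496 × 7/36 = $34,902. Book value $109,406.
Year 3: $179,496 × 6/36 = $29,916. Book value $79,490.
Year 4: $179,496 × 5/36 = $24,930. Book value $54,560.
Year 5: $179,496 × 4/36 = $19,944. Book value $34,616.
Year 6: $179,496 × 3/36 = $14,958. Book value $19,658.
Year 7: $179,496 × 2/36 = $9,972. Book value $9,686.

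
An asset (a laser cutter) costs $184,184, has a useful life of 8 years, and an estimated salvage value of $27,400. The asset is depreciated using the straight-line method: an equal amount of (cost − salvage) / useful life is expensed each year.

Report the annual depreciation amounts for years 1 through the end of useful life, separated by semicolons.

$19,598; $19,598; $19,598; $19,598; $19,598; $19,598; $19,598; $19,598

Depreciable base = $184,184 − $27,400 = $156,784.
Annual expense = $156,784 / 8 = $19,598.
End of year 1: book value $164,586.
End of year 2: book value $144,988.
End of year 3: book value $125,390.
End of year 4: book value $105,792.
End of year 5: book value $86,194.
End of year 6: book value $66,596.
End of year 7: book value $46,998.
End of year 8: book value $27,400.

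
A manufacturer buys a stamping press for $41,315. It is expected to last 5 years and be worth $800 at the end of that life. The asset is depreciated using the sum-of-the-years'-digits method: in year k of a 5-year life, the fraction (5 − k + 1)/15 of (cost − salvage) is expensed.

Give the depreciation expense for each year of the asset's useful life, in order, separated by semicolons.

Depreciable base = $41,315 − $800 = $40,515.
Sum of the years' digits = 5+4+3+2+1 = 15.
Year 1: $40,515 × 5/15 = $13,505. Book value $27,810.
Year 2: $40,515 × 4/15 = $10,804. Book value $17,006.
Year 3: $40,515 × 3/15 = $8,103. Book value $8,903.
Year 4: $40,515 × 2/15 = $5,402. Book value $3,501.
Year 5: $40,515 × 1/15 = $2,701. Book value $800.

$13,505; $10,804; $8,103; $5,402; $2,701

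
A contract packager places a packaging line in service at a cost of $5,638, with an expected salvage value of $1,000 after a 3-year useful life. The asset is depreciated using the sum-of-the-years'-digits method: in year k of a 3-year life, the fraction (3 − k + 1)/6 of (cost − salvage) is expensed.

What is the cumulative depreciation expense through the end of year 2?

Depreciable base = $5,638 − $1,000 = $4,638.
Sum of the years' digits = 3+2+1 = 6.
Year 1: $4,638 × 3/6 = $2,319. Book value $3,319.
Year 2: $4,638 × 2/6 = $1,546. Book value $1,773.
Accumulated through year 2 = $5,638 − $1,773 = $3,865.

$3,865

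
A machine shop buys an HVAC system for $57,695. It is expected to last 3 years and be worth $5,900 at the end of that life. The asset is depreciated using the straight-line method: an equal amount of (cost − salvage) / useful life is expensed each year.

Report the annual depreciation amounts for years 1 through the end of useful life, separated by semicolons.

$17,265; $17,265; $17,265

Depreciable base = $57,695 − $5,900 = $51,795.
Annual expense = $51,795 / 3 = $17,265.
End of year 1: book value $40,430.
End of year 2: book value $23,165.
End of year 3: book value $5,900.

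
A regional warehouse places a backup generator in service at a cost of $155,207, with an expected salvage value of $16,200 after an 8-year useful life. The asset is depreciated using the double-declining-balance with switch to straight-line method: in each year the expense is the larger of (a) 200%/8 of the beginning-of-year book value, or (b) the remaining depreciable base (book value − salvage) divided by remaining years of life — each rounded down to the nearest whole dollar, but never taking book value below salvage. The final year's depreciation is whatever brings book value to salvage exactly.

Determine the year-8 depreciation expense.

$4,519

Depreciable base = $155,207 − $16,200 = $139,007.
Year 1: DB = ⌊$155,207 × 200%/8⌋ = $38,801; SL = ⌊$139,007/8⌋ = $17,375 → take DB $38,801. Book value $116,406.
Year 2: DB = ⌊$116,406 × 200%/8⌋ = $29,101; SL = ⌊$100,206/7⌋ = $14,315 → take DB $29,101. Book value $87,305.
Year 3: DB = ⌊$87,305 × 200%/8⌋ = $21,826; SL = ⌊$71,105/6⌋ = $11,850 → take DB $21,826. Book value $65,479.
Year 4: DB = ⌊$65,479 × 200%/8⌋ = $16,369; SL = ⌊$49,279/5⌋ = $9,855 → take DB $16,369. Book value $49,110.
Year 5: DB = ⌊$49,110 × 200%/8⌋ = $12,277; SL = ⌊$32,910/4⌋ = $8,227 → take DB $12,277. Book value $36,833.
Year 6: DB = ⌊$36,833 × 200%/8⌋ = $9,208; SL = ⌊$20,633/3⌋ = $6,877 → take DB $9,208. Book value $27,625.
Year 7: DB = ⌊$27,625 × 200%/8⌋ = $6,906; SL = ⌊$11,425/2⌋ = $5,712 → take DB $6,906. Book value $20,719.
Year 8 (final): $20,719 − $16,200 = $4,519. Book value $16,200.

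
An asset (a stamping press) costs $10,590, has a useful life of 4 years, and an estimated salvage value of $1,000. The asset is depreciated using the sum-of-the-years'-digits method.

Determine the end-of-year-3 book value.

$1,959

Depreciable base = $10,590 − $1,000 = $9,590.
Sum of the years' digits = 4+3+2+1 = 10.
Year 1: $9,590 × 4/10 = $3,836. Book value $6,754.
Year 2: $9,590 × 3/10 = $2,877. Book value $3,877.
Year 3: $9,590 × 2/10 = $1,918. Book value $1,959.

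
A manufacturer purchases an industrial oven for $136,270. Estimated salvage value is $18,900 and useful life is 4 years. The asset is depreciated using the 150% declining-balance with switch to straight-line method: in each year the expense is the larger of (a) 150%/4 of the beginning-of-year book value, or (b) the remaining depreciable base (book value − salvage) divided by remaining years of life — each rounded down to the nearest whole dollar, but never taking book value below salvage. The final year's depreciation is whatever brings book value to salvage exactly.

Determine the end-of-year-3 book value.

$33,270

Depreciable base = $136,270 − $18,900 = $117,370.
Year 1: DB = ⌊$136,270 × 150%/4⌋ = $51,101; SL = ⌊$117,370/4⌋ = $29,342 → take DB $51,101. Book value $85,169.
Year 2: DB = ⌊$85,169 × 150%/4⌋ = $31,938; SL = ⌊$66,269/3⌋ = $22,089 → take DB $31,938. Book value $53,231.
Year 3: DB = ⌊$53,231 × 150%/4⌋ = $19,961; SL = ⌊$34,331/2⌋ = $17,165 → take DB $19,961. Book value $33,270.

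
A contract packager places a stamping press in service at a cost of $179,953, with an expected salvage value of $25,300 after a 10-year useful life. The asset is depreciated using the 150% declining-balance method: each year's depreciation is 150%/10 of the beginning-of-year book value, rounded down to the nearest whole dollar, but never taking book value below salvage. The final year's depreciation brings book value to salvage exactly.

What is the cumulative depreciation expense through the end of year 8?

Depreciable base = $179,953 − $25,300 = $154,653.
Year 1: ⌊$179,953 × 150%/10⌋ = $26,992. Book value $152,961.
Year 2: ⌊$152,961 × 150%/10⌋ = $22,944. Book value $130,017.
Year 3: ⌊$130,017 × 150%/10⌋ = $19,502. Book value $110,515.
Year 4: ⌊$110,515 × 150%/10⌋ = $16,577. Book value $93,938.
Year 5: ⌊$93,938 × 150%/10⌋ = $14,090. Book value $79,848.
Year 6: ⌊$79,848 × 150%/10⌋ = $11,977. Book value $67,871.
Year 7: ⌊$67,871 × 150%/10⌋ = $10,180. Book value $57,691.
Year 8: ⌊$57,691 × 150%/10⌋ = $8,653. Book value $49,038.
Accumulated through year 8 = $179,953 − $49,038 = $130,915.

$130,915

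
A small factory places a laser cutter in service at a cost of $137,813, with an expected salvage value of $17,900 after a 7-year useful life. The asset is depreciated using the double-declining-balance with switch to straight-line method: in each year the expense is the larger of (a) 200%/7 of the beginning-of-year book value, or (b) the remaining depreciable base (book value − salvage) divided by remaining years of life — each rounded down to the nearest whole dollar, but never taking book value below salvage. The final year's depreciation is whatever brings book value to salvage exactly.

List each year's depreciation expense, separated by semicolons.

$39,375; $28,125; $20,089; $14,349; $10,250; $7,321; $404

Depreciable base = $137,813 − $17,900 = $119,913.
Year 1: DB = ⌊$137,813 × 200%/7⌋ = $39,375; SL = ⌊$119,913/7⌋ = $17,130 → take DB $39,375. Book value $98,438.
Year 2: DB = ⌊$98,438 × 200%/7⌋ = $28,125; SL = ⌊$80,538/6⌋ = $13,423 → take DB $28,125. Book value $70,313.
Year 3: DB = ⌊$70,313 × 200%/7⌋ = $20,089; SL = ⌊$52,413/5⌋ = $10,482 → take DB $20,089. Book value $50,224.
Year 4: DB = ⌊$50,224 × 200%/7⌋ = $14,349; SL = ⌊$32,324/4⌋ = $8,081 → take DB $14,349. Book value $35,875.
Year 5: DB = ⌊$35,875 × 200%/7⌋ = $10,250; SL = ⌊$17,975/3⌋ = $5,991 → take DB $10,250. Book value $25,625.
Year 6: DB = ⌊$25,625 × 200%/7⌋ = $7,321; SL = ⌊$7,725/2⌋ = $3,862 → take DB $7,321. Book value $18,304.
Year 7 (final): $18,304 − $17,900 = $404. Book value $17,900.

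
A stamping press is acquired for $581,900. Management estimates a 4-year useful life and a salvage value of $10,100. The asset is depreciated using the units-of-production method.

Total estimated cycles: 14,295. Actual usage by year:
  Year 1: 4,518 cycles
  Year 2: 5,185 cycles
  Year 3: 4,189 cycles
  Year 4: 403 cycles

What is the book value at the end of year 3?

$26,220

Depreciable base = $581,900 − $10,100 = $571,800.
Rate = $571,800 / 14,295 cycles = $40 per cycle.
Year 1: 4,518 × $40 = $180,720. Book value $401,180.
Year 2: 5,185 × $40 = $207,400. Book value $193,780.
Year 3: 4,189 × $40 = $167,560. Book value $26,220.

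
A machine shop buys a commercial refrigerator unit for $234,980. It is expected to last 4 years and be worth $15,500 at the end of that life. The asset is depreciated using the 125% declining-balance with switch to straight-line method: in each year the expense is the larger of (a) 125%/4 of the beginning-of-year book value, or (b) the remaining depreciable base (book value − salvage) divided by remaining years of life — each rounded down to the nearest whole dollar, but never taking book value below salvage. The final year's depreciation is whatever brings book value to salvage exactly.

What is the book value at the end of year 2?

$111,065

Depreciable base = $234,980 − $15,500 = $219,480.
Year 1: DB = ⌊$234,980 × 125%/4⌋ = $73,431; SL = ⌊$219,480/4⌋ = $54,870 → take DB $73,431. Book value $161,549.
Year 2: DB = ⌊$161,549 × 125%/4⌋ = $50,484; SL = ⌊$146,049/3⌋ = $48,683 → take DB $50,484. Book value $111,065.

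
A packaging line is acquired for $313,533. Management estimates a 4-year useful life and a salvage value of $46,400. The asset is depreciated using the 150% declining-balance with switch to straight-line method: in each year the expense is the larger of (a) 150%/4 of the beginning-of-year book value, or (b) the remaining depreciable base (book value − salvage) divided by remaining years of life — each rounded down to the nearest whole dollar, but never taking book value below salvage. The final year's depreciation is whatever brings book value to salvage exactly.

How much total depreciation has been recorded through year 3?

Depreciable base = $313,533 − $46,400 = $267,133.
Year 1: DB = ⌊$313,533 × 150%/4⌋ = $117,574; SL = ⌊$267,133/4⌋ = $66,783 → take DB $117,574. Book value $195,959.
Year 2: DB = ⌊$195,959 × 150%/4⌋ = $73,484; SL = ⌊$149,559/3⌋ = $49,853 → take DB $73,484. Book value $122,475.
Year 3: DB = ⌊$122,475 × 150%/4⌋ = $45,928; SL = ⌊$76,075/2⌋ = $38,037 → take DB $45,928. Book value $76,547.
Accumulated through year 3 = $313,533 − $76,547 = $236,986.

$236,986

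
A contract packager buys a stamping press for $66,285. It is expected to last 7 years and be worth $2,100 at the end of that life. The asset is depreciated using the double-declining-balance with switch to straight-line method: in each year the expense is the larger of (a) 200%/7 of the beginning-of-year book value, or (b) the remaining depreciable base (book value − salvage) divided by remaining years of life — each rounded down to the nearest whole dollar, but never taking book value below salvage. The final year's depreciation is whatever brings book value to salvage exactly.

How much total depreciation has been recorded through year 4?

$49,029

Depreciable base = $66,285 − $2,100 = $64,185.
Year 1: DB = ⌊$66,285 × 200%/7⌋ = $18,938; SL = ⌊$64,185/7⌋ = $9,169 → take DB $18,938. Book value $47,347.
Year 2: DB = ⌊$47,347 × 200%/7⌋ = $13,527; SL = ⌊$45,247/6⌋ = $7,541 → take DB $13,527. Book value $33,820.
Year 3: DB = ⌊$33,820 × 200%/7⌋ = $9,662; SL = ⌊$31,720/5⌋ = $6,344 → take DB $9,662. Book value $24,158.
Year 4: DB = ⌊$24,158 × 200%/7⌋ = $6,902; SL = ⌊$22,058/4⌋ = $5,514 → take DB $6,902. Book value $17,256.
Accumulated through year 4 = $66,285 − $17,256 = $49,029.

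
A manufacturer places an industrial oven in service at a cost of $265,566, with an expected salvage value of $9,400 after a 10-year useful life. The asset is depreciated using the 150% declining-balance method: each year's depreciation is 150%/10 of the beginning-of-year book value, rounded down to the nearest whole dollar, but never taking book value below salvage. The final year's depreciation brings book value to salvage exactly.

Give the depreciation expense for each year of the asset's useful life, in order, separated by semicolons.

$39,834; $33,859; $28,780; $24,463; $20,794; $17,675; $15,024; $12,770; $10,855; $52,112

Depreciable base = $265,566 − $9,400 = $256,166.
Year 1: ⌊$265,566 × 150%/10⌋ = $39,834. Book value $225,732.
Year 2: ⌊$225,732 × 150%/10⌋ = $33,859. Book value $191,873.
Year 3: ⌊$191,873 × 150%/10⌋ = $28,780. Book value $163,093.
Year 4: ⌊$163,093 × 150%/10⌋ = $24,463. Book value $138,630.
Year 5: ⌊$138,630 × 150%/10⌋ = $20,794. Book value $117,836.
Year 6: ⌊$117,836 × 150%/10⌋ = $17,675. Book value $100,161.
Year 7: ⌊$100,161 × 150%/10⌋ = $15,024. Book value $85,137.
Year 8: ⌊$85,137 × 150%/10⌋ = $12,770. Book value $72,367.
Year 9: ⌊$72,367 × 150%/10⌋ = $10,855. Book value $61,512.
Year 10 (final): $61,512 − $9,400 = $52,112. Book value $9,400.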